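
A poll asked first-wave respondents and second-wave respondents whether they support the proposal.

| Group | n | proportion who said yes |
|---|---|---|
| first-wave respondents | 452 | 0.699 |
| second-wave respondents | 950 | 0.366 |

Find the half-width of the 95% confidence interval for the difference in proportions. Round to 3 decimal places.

SE₁ = √(p̂₁(1−p̂₁)/n₁) = √(0.6990·0.3010/452) = 0.02158; SE₂ = √(0.3660·0.6340/950) = 0.01563.
Independent samples: SE of the difference = √(SE₁² + SE₂²) = √(0.0004656964 + 0.0002442969) = 0.02665.
z* for 95% confidence is 1.960, so the margin of error is 1.960 × 0.02665 = 0.05223.

0.052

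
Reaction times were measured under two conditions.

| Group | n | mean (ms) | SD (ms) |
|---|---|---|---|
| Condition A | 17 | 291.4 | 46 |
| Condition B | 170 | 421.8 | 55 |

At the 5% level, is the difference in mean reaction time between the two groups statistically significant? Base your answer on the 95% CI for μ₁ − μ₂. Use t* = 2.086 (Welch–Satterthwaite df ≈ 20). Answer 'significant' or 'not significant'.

significant

SE₁ = s₁/√n₁ = 46/√17 = 11.1566; SE₂ = 55/√170 = 4.2183.
Independent samples, unequal variances: SE_diff = √(SE₁² + SE₂²) = √(124.46972356 + 17.79405489) = 11.9274.
t* = 2.086, so margin of error = 2.086 × 11.9274 = 24.8806.
Difference in means = 291.4 − 421.8 = -130.4000.
-130.4000 ± 24.8806 → (-155.2806, -105.5194).
The interval (-155.2806, -105.5194) does not contain 0, so the difference is significant.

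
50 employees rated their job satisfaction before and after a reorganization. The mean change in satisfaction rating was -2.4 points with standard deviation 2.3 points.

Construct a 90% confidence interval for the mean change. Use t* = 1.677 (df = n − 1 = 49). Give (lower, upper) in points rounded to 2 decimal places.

(-2.95, -1.85)

Paired design: SE = s_d/√n = 2.3/√50 = 0.3253.
t* = 1.677; margin of error = 1.677 × 0.3253 = 0.5455.
-2.4 ± 0.5455 → (-2.95, -1.85).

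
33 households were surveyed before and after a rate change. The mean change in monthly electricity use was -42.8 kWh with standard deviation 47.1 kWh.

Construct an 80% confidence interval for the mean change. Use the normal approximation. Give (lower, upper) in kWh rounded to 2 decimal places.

Paired design: SE = s_d/√n = 47.1/√33 = 8.1991.
z* = 1.282; margin of error = 1.282 × 8.1991 = 10.5112.
-42.8 ± 10.5112 → (-53.31, -32.29).

(-53.31, -32.29)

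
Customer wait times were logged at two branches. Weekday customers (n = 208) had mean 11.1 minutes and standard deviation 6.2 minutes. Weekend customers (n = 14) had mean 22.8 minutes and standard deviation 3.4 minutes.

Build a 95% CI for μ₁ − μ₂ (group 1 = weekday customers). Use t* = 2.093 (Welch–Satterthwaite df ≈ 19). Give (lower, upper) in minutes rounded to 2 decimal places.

(-13.80, -9.60)

Standard errors of each mean: 6.2/√208 = 0.4299 and 3.4/√14 = 0.9087.
SE(x̄₁ − x̄₂) = √(0.4299² + 0.9087²) = 1.0053 for independent samples with unequal variances.
With t* = 2.093, the margin is 2.093 × 1.0053 = 2.1041.
x̄₁ − x̄₂ = 11.1 − 22.8 = -11.7000; the interval is -11.7000 ± 2.1041 = (-13.80, -9.60).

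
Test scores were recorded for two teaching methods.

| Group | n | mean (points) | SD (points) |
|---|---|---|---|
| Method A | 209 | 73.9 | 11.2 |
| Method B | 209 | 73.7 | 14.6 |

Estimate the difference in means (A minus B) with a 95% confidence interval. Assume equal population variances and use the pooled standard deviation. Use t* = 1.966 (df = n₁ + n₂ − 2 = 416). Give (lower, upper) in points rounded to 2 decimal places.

s_p = √[((n₁−1)s₁² + (n₂−1)s₂²)/(n₁+n₂−2)] = √[(208·11.2² + 208·14.6²)/416] = 13.0115.
SE = 13.0115·√(1/209 + 1/209) = 1.2728.
With t* = 1.966, margin = 1.966 × 1.2728 = 2.5023.
x̄₁ − x̄₂ = 73.9 − 73.7 = 0.2000; interval 0.2000 ± 2.5023 = (-2.30, 2.70).

(-2.30, 2.70)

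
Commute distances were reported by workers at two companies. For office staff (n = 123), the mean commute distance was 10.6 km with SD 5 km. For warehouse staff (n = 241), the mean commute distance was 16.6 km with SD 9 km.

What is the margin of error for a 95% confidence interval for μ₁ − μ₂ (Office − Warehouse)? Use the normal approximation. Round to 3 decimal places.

Per-group SEs: s₁/√n₁ = 5/√123 = 0.4508, s₂/√n₂ = 9/√241 = 0.5797.
Unpooled SE of the difference: √(0.20322064 + 0.33605209) = 0.7344.
Margin of error = z* · SE = 1.960 × 0.7344 = 1.4394.

1.439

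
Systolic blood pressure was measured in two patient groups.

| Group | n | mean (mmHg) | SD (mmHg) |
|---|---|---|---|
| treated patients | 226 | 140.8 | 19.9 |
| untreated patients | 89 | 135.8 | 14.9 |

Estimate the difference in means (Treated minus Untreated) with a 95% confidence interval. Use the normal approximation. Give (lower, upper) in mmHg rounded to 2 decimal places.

(0.96, 9.04)

Per-group SEs: s₁/√n₁ = 19.9/√226 = 1.3237, s₂/√n₂ = 14.9/√89 = 1.5794.
Unpooled SE of the difference: √(1.75218169 + 2.49450436) = 2.0607.
Margin of error = z* · SE = 1.960 × 2.0607 = 4.0390.
x̄₁ − x̄₂ = 140.8 − 135.8 = 5.0000.
CI: 5.0000 ± 4.0390 = (0.96, 9.04).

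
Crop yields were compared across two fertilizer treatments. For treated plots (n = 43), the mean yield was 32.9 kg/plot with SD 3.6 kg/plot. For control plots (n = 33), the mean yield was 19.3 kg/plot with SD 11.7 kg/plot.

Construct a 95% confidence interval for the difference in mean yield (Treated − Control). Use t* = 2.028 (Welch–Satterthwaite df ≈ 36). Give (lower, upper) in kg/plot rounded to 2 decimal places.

(9.32, 17.88)

Per-group SEs: s₁/√n₁ = 3.6/√43 = 0.5490, s₂/√n₂ = 11.7/√33 = 2.0367.
Unpooled SE of the difference: √(0.301401 + 4.14814689) = 2.1094.
Margin of error = t* · SE = 2.028 × 2.1094 = 4.2779.
x̄₁ − x̄₂ = 32.9 − 19.3 = 13.6000.
CI: 13.6000 ± 4.2779 = (9.32, 17.88).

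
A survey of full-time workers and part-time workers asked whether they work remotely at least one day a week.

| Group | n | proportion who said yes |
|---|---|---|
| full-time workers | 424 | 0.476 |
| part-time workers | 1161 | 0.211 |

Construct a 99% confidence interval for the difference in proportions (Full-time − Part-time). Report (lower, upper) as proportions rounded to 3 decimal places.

SE₁ = √(p̂₁(1−p̂₁)/n₁) = √(0.4760·0.5240/424) = 0.02425; SE₂ = √(0.2110·0.7890/1161) = 0.01197.
Independent samples: SE of the difference = √(SE₁² + SE₂²) = √(0.0005880625 + 0.0001432809) = 0.02704.
z* for 99% confidence is 2.576, so the margin of error is 2.576 × 0.02704 = 0.06966.
Point estimate p̂₁ − p̂₂ = 0.4760 − 0.2110 = 0.2650.
0.2650 ± 0.06966 → (0.195, 0.335).

(0.195, 0.335)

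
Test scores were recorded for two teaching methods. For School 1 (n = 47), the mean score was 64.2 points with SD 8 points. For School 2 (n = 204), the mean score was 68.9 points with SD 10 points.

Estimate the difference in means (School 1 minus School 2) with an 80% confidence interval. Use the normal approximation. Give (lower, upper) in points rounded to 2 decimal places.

SE₁ = s₁/√n₁ = 8/√47 = 1.1669; SE₂ = 10/√204 = 0.7001.
Independent samples, unequal variances: SE_diff = √(SE₁² + SE₂²) = √(1.36165561 + 0.49014001) = 1.3608.
z* = 1.282, so margin of error = 1.282 × 1.3608 = 1.7445.
Difference in means = 64.2 − 68.9 = -4.7000.
-4.7000 ± 1.7445 → (-6.44, -2.96).

(-6.44, -2.96)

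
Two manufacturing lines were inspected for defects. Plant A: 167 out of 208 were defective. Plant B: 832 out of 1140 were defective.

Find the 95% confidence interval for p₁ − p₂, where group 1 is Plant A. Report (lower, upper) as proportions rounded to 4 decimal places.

p̂₁ = 167/208 = 0.8029 and p̂₂ = 832/1140 = 0.7298.
SE₁ = √(p̂₁(1−p̂₁)/n₁) = √(0.8029·0.1971/208) = 0.02758; SE₂ = √(0.7298·0.2702/1140) = 0.01315.
Independent samples: SE of the difference = √(SE₁² + SE₂²) = √(0.0007606564 + 0.0001729225) = 0.03055.
z* for 95% confidence is 1.960, so the margin of error is 1.960 × 0.03055 = 0.05988.
Point estimate p̂₁ − p̂₂ = 0.8029 − 0.7298 = 0.0731.
0.0731 ± 0.05988 → (0.0132, 0.1330).

(0.0132, 0.1330)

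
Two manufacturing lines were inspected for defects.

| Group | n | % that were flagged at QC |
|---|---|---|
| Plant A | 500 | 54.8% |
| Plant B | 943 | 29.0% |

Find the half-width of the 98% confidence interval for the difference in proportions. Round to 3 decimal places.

Each SE is √(p̂(1−p̂)/n): √(0.5480·0.4520/500) = 0.02226 and √(0.2900·0.7100/943) = 0.01478.
SE(p̂₁ − p̂₂) = √(SE₁² + SE₂²) = √(0.0004955076 + 0.0002184484) = 0.02672, since the two samples are independent.
At 98% confidence z* = 2.326; margin = 2.326 × 0.02672 = 0.06215.

0.062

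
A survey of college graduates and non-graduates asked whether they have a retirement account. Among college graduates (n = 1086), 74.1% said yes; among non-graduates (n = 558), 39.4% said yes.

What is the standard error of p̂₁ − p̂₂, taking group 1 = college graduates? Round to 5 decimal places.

The two standard errors are √(0.7410×0.2590/1086) = 0.01329 and √(0.3940×0.6060/558) = 0.02069.
Because the samples are independent, SE_diff = √(0.01329² + 0.02069²) = 0.02459.

0.02459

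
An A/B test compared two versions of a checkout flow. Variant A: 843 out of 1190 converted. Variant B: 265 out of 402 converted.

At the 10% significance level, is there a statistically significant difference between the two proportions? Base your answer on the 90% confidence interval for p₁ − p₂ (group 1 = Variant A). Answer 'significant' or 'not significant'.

significant

p̂₁ = 843/1190 = 0.7084 and p̂₂ = 265/402 = 0.6592.
SE₁ = √(p̂₁(1−p̂₁)/n₁) = √(0.7084·0.2916/1190) = 0.01318; SE₂ = √(0.6592·0.3408/402) = 0.02364.
Independent samples: SE of the difference = √(SE₁² + SE₂²) = √(0.0001737124 + 0.0005588496) = 0.02707.
z* for 90% confidence is 1.645, so the margin of error is 1.645 × 0.02707 = 0.04453.
Point estimate p̂₁ − p̂₂ = 0.7084 − 0.6592 = 0.0492.
0.0492 ± 0.04453 → (0.00467, 0.09373).
The interval (0.00467, 0.09373) does not contain 0, so the difference is significant.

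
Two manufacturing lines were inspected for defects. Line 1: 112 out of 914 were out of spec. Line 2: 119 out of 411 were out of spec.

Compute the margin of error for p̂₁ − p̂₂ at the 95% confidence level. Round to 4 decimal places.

0.0487

Sample proportions: 112/914 = 0.1225, 119/411 = 0.2895.
Each SE is √(p̂(1−p̂)/n): √(0.1225·0.8775/914) = 0.01084 and √(0.2895·0.7105/411) = 0.02237.
SE(p̂₁ − p̂₂) = √(SE₁² + SE₂²) = √(0.0001175056 + 0.0005004169) = 0.02486, since the two samples are independent.
At 95% confidence z* = 1.960; margin = 1.960 × 0.02486 = 0.04873.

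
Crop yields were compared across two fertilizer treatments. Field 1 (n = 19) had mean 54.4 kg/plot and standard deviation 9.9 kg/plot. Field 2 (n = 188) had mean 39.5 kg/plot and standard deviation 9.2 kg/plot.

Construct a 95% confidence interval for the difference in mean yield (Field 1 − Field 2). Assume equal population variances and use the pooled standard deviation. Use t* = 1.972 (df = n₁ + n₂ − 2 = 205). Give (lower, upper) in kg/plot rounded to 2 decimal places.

(10.50, 19.30)

s_p = √[((n₁−1)s₁² + (n₂−1)s₂²)/(n₁+n₂−2)] = √[(18·9.9² + 187·9.2²)/205] = 9.2636.
SE = 9.2636·√(1/19 + 1/188) = 2.2300.
With t* = 1.972, margin = 1.972 × 2.2300 = 4.3976.
x̄₁ − x̄₂ = 54.4 − 39.5 = 14.9000; interval 14.9000 ± 4.3976 = (10.50, 19.30).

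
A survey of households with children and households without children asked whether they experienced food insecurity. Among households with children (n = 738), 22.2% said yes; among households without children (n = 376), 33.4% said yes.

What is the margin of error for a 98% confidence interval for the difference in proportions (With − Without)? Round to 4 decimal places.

0.0668

SE₁ = √(p̂₁(1−p̂₁)/n₁) = √(0.2220·0.7780/738) = 0.01530; SE₂ = √(0.3340·0.6660/376) = 0.02432.
Independent samples: SE of the difference = √(SE₁² + SE₂²) = √(0.00023409 + 0.0005914624) = 0.02873.
z* for 98% confidence is 2.326, so the margin of error is 2.326 × 0.02873 = 0.06683.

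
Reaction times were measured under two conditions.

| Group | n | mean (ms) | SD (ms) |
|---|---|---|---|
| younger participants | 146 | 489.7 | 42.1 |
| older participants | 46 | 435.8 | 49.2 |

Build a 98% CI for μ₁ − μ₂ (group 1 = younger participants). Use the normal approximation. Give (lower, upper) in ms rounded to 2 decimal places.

(35.18, 72.62)

SE₁ = s₁/√n₁ = 42.1/√146 = 3.4842; SE₂ = 49.2/√46 = 7.2541.
Independent samples, unequal variances: SE_diff = √(SE₁² + SE₂²) = √(12.13964964 + 52.62196681) = 8.0475.
z* = 2.326, so margin of error = 2.326 × 8.0475 = 18.7185.
Difference in means = 489.7 − 435.8 = 53.9000.
53.9000 ± 18.7185 → (35.18, 72.62).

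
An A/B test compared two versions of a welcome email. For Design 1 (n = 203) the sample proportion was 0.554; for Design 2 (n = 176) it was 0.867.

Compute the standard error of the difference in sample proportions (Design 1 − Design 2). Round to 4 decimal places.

0.0433

SE₁ = √(p̂₁(1−p̂₁)/n₁) = √(0.5540·0.4460/203) = 0.03489; SE₂ = √(0.8670·0.1330/176) = 0.02560.
Independent samples: SE of the difference = √(SE₁² + SE₂²) = √(0.0012173121 + 0.00065536) = 0.04327.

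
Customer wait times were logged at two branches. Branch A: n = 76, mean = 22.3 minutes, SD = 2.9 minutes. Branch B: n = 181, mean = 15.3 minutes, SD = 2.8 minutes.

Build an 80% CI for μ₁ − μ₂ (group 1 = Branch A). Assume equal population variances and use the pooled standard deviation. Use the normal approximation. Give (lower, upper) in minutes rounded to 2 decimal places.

(6.50, 7.50)

s_p = √[((n₁−1)s₁² + (n₂−1)s₂²)/(n₁+n₂−2)] = √[(75·2.9² + 180·2.8²)/255] = 2.8298.
SE = 2.8298·√(1/76 + 1/181) = 0.3868.
With z* = 1.282, margin = 1.282 × 0.3868 = 0.4959.
x̄₁ − x̄₂ = 22.3 − 15.3 = 7.0000; interval 7.0000 ± 0.4959 = (6.50, 7.50).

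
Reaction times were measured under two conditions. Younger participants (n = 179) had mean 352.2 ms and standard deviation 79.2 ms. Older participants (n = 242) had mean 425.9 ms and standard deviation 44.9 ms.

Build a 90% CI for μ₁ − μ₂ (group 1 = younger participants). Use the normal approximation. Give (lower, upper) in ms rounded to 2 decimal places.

(-84.53, -62.87)

Per-group SEs: s₁/√n₁ = 79.2/√179 = 5.9197, s₂/√n₂ = 44.9/√242 = 2.8863.
Unpooled SE of the difference: √(35.04284809 + 8.33072769) = 6.5859.
Margin of error = z* · SE = 1.645 × 6.5859 = 10.8338.
x̄₁ − x̄₂ = 352.2 − 425.9 = -73.7000.
CI: -73.7000 ± 10.8338 = (-84.53, -62.87).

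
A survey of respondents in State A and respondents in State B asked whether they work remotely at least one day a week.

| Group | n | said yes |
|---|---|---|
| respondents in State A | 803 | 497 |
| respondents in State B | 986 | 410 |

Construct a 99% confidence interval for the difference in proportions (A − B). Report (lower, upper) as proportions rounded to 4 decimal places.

(0.1432, 0.2630)

First, p̂₁ = 497/803 = 0.6189; p̂₂ = 410/986 = 0.4158.
The two standard errors are √(0.6189×0.3811/803) = 0.01714 and √(0.4158×0.5842/986) = 0.01570.
Because the samples are independent, SE_diff = √(0.01714² + 0.01570²) = 0.02324.
Using z* = 2.576 for 99%, ME = 2.576 × 0.02324 = 0.05987.
p̂₁ − p̂₂ = 0.2031; interval 0.2031 ± 0.05987 gives (0.1432, 0.2630).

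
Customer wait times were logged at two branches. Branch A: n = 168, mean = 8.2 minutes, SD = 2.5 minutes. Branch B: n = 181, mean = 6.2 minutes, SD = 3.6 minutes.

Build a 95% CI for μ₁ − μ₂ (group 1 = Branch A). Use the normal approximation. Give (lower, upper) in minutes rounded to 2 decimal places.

Standard errors of each mean: 2.5/√168 = 0.1929 and 3.6/√181 = 0.2676.
SE(x̄₁ − x̄₂) = √(0.1929² + 0.2676²) = 0.3299 for independent samples with unequal variances.
With z* = 1.960, the margin is 1.960 × 0.3299 = 0.6466.
x̄₁ − x̄₂ = 8.2 − 6.2 = 2.0000; the interval is 2.0000 ± 0.6466 = (1.35, 2.65).

(1.35, 2.65)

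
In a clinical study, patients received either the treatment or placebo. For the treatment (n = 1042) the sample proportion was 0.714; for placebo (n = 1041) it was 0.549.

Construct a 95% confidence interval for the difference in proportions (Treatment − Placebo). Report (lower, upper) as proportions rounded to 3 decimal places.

(0.124, 0.206)

Each SE is √(p̂(1−p̂)/n): √(0.7140·0.2860/1042) = 0.01400 and √(0.5490·0.4510/1041) = 0.01542.
SE(p̂₁ − p̂₂) = √(SE₁² + SE₂²) = √(0.000196 + 0.0002377764) = 0.02083, since the two samples are independent.
At 95% confidence z* = 1.960; margin = 1.960 × 0.02083 = 0.04083.
The difference is 0.7140 − 0.5490 = 0.1650, so the interval is 0.1650 ± 0.04083 = (0.124, 0.206).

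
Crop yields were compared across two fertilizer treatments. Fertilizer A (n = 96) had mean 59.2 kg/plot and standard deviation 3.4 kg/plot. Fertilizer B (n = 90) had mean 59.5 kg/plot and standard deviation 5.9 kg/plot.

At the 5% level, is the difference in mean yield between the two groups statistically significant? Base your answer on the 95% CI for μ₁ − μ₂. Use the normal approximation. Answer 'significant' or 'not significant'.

Standard errors of each mean: 3.4/√96 = 0.3470 and 5.9/√90 = 0.6219.
SE(x̄₁ − x̄₂) = √(0.3470² + 0.6219²) = 0.7122 for independent samples with unequal variances.
With z* = 1.960, the margin is 1.960 × 0.7122 = 1.3959.
x̄₁ − x̄₂ = 59.2 − 59.5 = -0.3000; the interval is -0.3000 ± 1.3959 = (-1.6959, 1.0959).
The interval (-1.6959, 1.0959) contains 0, so the difference is not significant.

not significant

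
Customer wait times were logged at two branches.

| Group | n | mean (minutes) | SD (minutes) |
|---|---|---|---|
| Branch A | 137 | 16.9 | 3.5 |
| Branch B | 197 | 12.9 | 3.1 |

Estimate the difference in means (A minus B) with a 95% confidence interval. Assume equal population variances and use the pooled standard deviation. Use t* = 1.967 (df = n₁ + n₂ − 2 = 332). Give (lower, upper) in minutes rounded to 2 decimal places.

(3.28, 4.72)

s_p = √[((n₁−1)s₁² + (n₂−1)s₂²)/(n₁+n₂−2)] = √[(136·3.5² + 196·3.1²)/332] = 3.2698.
SE = 3.2698·√(1/137 + 1/197) = 0.3637.
With t* = 1.967, margin = 1.967 × 0.3637 = 0.7154.
x̄₁ − x̄₂ = 16.9 − 12.9 = 4.0000; interval 4.0000 ± 0.7154 = (3.28, 4.72).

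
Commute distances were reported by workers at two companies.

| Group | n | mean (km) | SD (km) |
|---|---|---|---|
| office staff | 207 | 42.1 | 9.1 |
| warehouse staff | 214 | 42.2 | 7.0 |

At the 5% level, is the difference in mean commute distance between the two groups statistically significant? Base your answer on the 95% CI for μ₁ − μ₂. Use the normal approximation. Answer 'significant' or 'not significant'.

Standard errors of each mean: 9.1/√207 = 0.6325 and 7.0/√214 = 0.4785.
SE(x̄₁ − x̄₂) = √(0.6325² + 0.4785²) = 0.7931 for independent samples with unequal variances.
With z* = 1.960, the margin is 1.960 × 0.7931 = 1.5545.
x̄₁ − x̄₂ = 42.1 − 42.2 = -0.1000; the interval is -0.1000 ± 1.5545 = (-1.6545, 1.4545).
The interval (-1.6545, 1.4545) contains 0, so the difference is not significant.

not significant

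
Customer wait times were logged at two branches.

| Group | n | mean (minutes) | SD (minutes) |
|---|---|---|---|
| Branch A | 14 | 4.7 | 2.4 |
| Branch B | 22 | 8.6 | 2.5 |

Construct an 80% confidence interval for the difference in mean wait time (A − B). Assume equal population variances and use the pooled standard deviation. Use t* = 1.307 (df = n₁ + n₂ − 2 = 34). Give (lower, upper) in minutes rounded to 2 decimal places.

Pooled variance s_p² = [13·2.4² + 21·2.5²] / (14+22−2) = 6.0626, so s_p = 2.4622.
SE_diff = s_p·√(1/n₁ + 1/n₂) = 2.4622·√(1/14 + 1/22) = 0.8418.
t* = 1.307; margin = 1.307 × 0.8418 = 1.1002.
Difference = 4.7 − 8.6 = -3.9000.
-3.9000 ± 1.1002 → (-5.00, -2.80).

(-5.00, -2.80)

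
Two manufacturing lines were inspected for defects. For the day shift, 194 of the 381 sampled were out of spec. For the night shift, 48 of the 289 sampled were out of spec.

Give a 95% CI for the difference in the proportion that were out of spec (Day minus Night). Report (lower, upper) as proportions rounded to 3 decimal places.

Sample proportions: 194/381 = 0.5092, 48/289 = 0.1661.
Each SE is √(p̂(1−p̂)/n): √(0.5092·0.4908/381) = 0.02561 and √(0.1661·0.8339/289) = 0.02189.
SE(p̂₁ − p̂₂) = √(SE₁² + SE₂²) = √(0.0006558721 + 0.0004791721) = 0.03369, since the two samples are independent.
At 95% confidence z* = 1.960; margin = 1.960 × 0.03369 = 0.06603.
The difference is 0.5092 − 0.1661 = 0.3431, so the interval is 0.3431 ± 0.06603 = (0.277, 0.409).

(0.277, 0.409)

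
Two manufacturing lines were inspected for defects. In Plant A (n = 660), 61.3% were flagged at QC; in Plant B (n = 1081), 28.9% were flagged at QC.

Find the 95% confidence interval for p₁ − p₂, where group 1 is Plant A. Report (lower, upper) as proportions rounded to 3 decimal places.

The two standard errors are √(0.6130×0.3870/660) = 0.01896 and √(0.2890×0.7110/1081) = 0.01379.
Because the samples are independent, SE_diff = √(0.01896² + 0.01379²) = 0.02344.
Using z* = 1.960 for 95%, ME = 1.960 × 0.02344 = 0.04594.
p̂₁ − p̂₂ = 0.3240; interval 0.3240 ± 0.04594 gives (0.278, 0.370).

(0.278, 0.370)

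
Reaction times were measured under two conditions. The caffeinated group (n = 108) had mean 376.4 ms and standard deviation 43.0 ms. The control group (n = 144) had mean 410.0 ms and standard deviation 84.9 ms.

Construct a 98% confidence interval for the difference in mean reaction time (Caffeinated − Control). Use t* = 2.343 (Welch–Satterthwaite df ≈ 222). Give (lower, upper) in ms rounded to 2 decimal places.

SE₁ = s₁/√n₁ = 43.0/√108 = 4.1377; SE₂ = 84.9/√144 = 7.0750.
Independent samples, unequal variances: SE_diff = √(SE₁² + SE₂²) = √(17.12056129 + 50.055625) = 8.1961.
t* = 2.343, so margin of error = 2.343 × 8.1961 = 19.2035.
Difference in means = 376.4 − 410.0 = -33.6000.
-33.6000 ± 19.2035 → (-52.80, -14.40).

(-52.80, -14.40)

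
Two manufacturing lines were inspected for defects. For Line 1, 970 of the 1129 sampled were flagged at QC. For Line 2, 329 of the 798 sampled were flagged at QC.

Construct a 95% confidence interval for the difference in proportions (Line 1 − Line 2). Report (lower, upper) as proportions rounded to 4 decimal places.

First, p̂₁ = 970/1129 = 0.8592; p̂₂ = 329/798 = 0.4123.
The two standard errors are √(0.8592×0.1408/1129) = 0.01035 and √(0.4123×0.5877/798) = 0.01743.
Because the samples are independent, SE_diff = √(0.01035² + 0.01743²) = 0.02027.
Using z* = 1.960 for 95%, ME = 1.960 × 0.02027 = 0.03973.
p̂₁ − p̂₂ = 0.4469; interval 0.4469 ± 0.03973 gives (0.4072, 0.4866).

(0.4072, 0.4866)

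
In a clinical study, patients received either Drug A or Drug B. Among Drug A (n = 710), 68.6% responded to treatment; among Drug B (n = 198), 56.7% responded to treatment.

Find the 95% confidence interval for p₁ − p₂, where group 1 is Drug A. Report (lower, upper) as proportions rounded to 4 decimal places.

(0.0420, 0.1960)

Each SE is √(p̂(1−p̂)/n): √(0.6860·0.3140/710) = 0.01742 and √(0.5670·0.4330/198) = 0.03521.
SE(p̂₁ − p̂₂) = √(SE₁² + SE₂²) = √(0.0003034564 + 0.0012397441) = 0.03928, since the two samples are independent.
At 95% confidence z* = 1.960; margin = 1.960 × 0.03928 = 0.07699.
The difference is 0.6860 − 0.5670 = 0.1190, so the interval is 0.1190 ± 0.07699 = (0.0420, 0.1960).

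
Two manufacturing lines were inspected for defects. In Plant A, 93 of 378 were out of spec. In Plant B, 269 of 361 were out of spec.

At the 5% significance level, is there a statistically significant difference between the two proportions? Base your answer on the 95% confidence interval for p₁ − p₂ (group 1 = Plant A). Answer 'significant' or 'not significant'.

First, p̂₁ = 93/378 = 0.2460; p̂₂ = 269/361 = 0.7452.
The two standard errors are √(0.2460×0.7540/378) = 0.02215 and √(0.7452×0.2548/361) = 0.02293.
Because the samples are independent, SE_diff = √(0.02215² + 0.02293²) = 0.03188.
Using z* = 1.960 for 95%, ME = 1.960 × 0.03188 = 0.06248.
p̂₁ − p̂₂ = -0.4992; interval -0.4992 ± 0.06248 gives (-0.56168, -0.43672).
The interval (-0.56168, -0.43672) does not contain 0, so the difference is significant.

significant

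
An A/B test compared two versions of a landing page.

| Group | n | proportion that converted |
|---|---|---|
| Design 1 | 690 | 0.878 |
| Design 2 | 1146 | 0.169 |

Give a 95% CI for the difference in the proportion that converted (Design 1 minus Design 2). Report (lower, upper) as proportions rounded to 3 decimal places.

SE₁ = √(p̂₁(1−p̂₁)/n₁) = √(0.8780·0.1220/690) = 0.01246; SE₂ = √(0.1690·0.8310/1146) = 0.01107.
Independent samples: SE of the difference = √(SE₁² + SE₂²) = √(0.0001552516 + 0.0001225449) = 0.01667.
z* for 95% confidence is 1.960, so the margin of error is 1.960 × 0.01667 = 0.03267.
Point estimate p̂₁ − p̂₂ = 0.8780 − 0.1690 = 0.7090.
0.7090 ± 0.03267 → (0.676, 0.742).

(0.676, 0.742)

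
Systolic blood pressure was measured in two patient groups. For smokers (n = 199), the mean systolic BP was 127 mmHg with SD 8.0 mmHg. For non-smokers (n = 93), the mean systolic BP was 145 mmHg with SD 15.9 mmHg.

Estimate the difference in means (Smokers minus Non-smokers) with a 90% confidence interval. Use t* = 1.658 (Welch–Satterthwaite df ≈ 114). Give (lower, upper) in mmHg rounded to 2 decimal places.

Per-group SEs: s₁/√n₁ = 8.0/√199 = 0.5671, s₂/√n₂ = 15.9/√93 = 1.6488.
Unpooled SE of the difference: √(0.32160241 + 2.71854144) = 1.7436.
Margin of error = t* · SE = 1.658 × 1.7436 = 2.8909.
x̄₁ − x̄₂ = 127 − 145 = -18.0000.
CI: -18.0000 ± 2.8909 = (-20.89, -15.11).

(-20.89, -15.11)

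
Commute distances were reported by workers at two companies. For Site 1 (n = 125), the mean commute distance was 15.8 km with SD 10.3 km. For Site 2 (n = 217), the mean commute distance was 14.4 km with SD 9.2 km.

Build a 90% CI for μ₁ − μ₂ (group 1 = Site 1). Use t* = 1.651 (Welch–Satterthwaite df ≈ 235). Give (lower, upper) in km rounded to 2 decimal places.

Standard errors of each mean: 10.3/√125 = 0.9213 and 9.2/√217 = 0.6245.
SE(x̄₁ − x̄₂) = √(0.9213² + 0.6245²) = 1.1130 for independent samples with unequal variances.
With t* = 1.651, the margin is 1.651 × 1.1130 = 1.8376.
x̄₁ − x̄₂ = 15.8 − 14.4 = 1.4000; the interval is 1.4000 ± 1.8376 = (-0.44, 3.24).

(-0.44, 3.24)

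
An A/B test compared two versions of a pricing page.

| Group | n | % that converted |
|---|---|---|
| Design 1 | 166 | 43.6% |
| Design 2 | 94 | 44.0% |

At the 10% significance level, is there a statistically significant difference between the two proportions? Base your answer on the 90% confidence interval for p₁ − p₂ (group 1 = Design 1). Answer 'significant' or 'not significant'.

not significant

Each SE is √(p̂(1−p̂)/n): √(0.4360·0.5640/166) = 0.03849 and √(0.4400·0.5600/94) = 0.05120.
SE(p̂₁ − p̂₂) = √(SE₁² + SE₂²) = √(0.0014814801 + 0.00262144) = 0.06405, since the two samples are independent.
At 90% confidence z* = 1.645; margin = 1.645 × 0.06405 = 0.10536.
The difference is 0.4360 − 0.4400 = -0.0040, so the interval is -0.0040 ± 0.10536 = (-0.10936, 0.10136).
The interval (-0.10936, 0.10136) contains 0, so the difference is not significant.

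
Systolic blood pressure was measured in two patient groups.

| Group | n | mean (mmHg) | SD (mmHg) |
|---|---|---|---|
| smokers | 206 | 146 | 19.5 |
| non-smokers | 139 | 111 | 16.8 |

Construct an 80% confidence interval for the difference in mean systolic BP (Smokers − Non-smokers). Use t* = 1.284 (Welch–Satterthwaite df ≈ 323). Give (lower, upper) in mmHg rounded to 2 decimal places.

Standard errors of each mean: 19.5/√206 = 1.3586 and 16.8/√139 = 1.4250.
SE(x̄₁ − x̄₂) = √(1.3586² + 1.4250²) = 1.9689 for independent samples with unequal variances.
With t* = 1.284, the margin is 1.284 × 1.9689 = 2.5281.
x̄₁ − x̄₂ = 146 − 111 = 35.0000; the interval is 35.0000 ± 2.5281 = (32.47, 37.53).

(32.47, 37.53)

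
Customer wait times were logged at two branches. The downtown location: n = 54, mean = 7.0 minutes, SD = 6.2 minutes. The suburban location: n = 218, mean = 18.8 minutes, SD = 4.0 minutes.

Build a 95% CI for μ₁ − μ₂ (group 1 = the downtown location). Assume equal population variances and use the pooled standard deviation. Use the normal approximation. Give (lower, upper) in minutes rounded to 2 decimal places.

s_p = √[((n₁−1)s₁² + (n₂−1)s₂²)/(n₁+n₂−2)] = √[(53·6.2² + 217·4.0²)/270] = 4.5172.
SE = 4.5172·√(1/54 + 1/218) = 0.6866.
With z* = 1.960, margin = 1.960 × 0.6866 = 1.3457.
x̄₁ − x̄₂ = 7.0 − 18.8 = -11.8000; interval -11.8000 ± 1.3457 = (-13.15, -10.45).

(-13.15, -10.45)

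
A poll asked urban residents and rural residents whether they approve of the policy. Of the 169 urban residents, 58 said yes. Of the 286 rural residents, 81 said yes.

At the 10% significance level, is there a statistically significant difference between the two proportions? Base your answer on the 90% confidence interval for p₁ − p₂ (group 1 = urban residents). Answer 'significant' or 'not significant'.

not significant

First, p̂₁ = 58/169 = 0.3432; p̂₂ = 81/286 = 0.2832.
The two standard errors are √(0.3432×0.6568/169) = 0.03652 and √(0.2832×0.7168/286) = 0.02664.
Because the samples are independent, SE_diff = √(0.03652² + 0.02664²) = 0.04520.
Using z* = 1.645 for 90%, ME = 1.645 × 0.04520 = 0.07435.
p̂₁ − p̂₂ = 0.0600; interval 0.0600 ± 0.07435 gives (-0.01435, 0.13435).
The interval (-0.01435, 0.13435) contains 0, so the difference is not significant.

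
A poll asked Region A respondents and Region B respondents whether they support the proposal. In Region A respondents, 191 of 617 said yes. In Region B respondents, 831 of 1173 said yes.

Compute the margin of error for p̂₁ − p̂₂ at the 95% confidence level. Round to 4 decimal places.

First, p̂₁ = 191/617 = 0.3096; p̂₂ = 831/1173 = 0.7084.
The two standard errors are √(0.3096×0.6904/617) = 0.01861 and √(0.7084×0.2916/1173) = 0.01327.
Because the samples are independent, SE_diff = √(0.01861² + 0.01327²) = 0.02286.
Using z* = 1.960 for 95%, ME = 1.960 × 0.02286 = 0.04481.

0.0448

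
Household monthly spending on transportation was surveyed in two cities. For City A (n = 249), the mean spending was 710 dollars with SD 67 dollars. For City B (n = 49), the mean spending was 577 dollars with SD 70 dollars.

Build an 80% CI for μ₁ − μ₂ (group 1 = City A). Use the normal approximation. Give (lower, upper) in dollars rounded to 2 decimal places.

SE₁ = s₁/√n₁ = 67/√249 = 4.2460; SE₂ = 70/√49 = 10.0000.
Independent samples, unequal variances: SE_diff = √(SE₁² + SE₂²) = √(18.028516 + 100.0) = 10.8641.
z* = 1.282, so margin of error = 1.282 × 10.8641 = 13.9278.
Difference in means = 710 − 577 = 133.0000.
133.0000 ± 13.9278 → (119.07, 146.93).

(119.07, 146.93)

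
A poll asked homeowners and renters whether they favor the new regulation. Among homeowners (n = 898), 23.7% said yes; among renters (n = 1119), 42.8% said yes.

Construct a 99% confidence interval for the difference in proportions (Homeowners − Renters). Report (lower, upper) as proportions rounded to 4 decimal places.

Each SE is √(p̂(1−p̂)/n): √(0.2370·0.7630/898) = 0.01419 and √(0.4280·0.5720/1119) = 0.01479.
SE(p̂₁ − p̂₂) = √(SE₁² + SE₂²) = √(0.0002013561 + 0.0002187441) = 0.02050, since the two samples are independent.
At 99% confidence z* = 2.576; margin = 2.576 × 0.02050 = 0.05281.
The difference is 0.2370 − 0.4280 = -0.1910, so the interval is -0.1910 ± 0.05281 = (-0.2438, -0.1382).

(-0.2438, -0.1382)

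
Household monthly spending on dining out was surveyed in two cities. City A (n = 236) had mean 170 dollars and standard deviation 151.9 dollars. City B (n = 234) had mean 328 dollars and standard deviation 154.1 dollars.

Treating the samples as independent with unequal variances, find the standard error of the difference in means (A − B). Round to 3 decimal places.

14.116

SE₁ = s₁/√n₁ = 151.9/√236 = 9.8878; SE₂ = 154.1/√234 = 10.0738.
Independent samples, unequal variances: SE_diff = √(SE₁² + SE₂²) = √(97.76858884 + 101.48144644) = 14.1156.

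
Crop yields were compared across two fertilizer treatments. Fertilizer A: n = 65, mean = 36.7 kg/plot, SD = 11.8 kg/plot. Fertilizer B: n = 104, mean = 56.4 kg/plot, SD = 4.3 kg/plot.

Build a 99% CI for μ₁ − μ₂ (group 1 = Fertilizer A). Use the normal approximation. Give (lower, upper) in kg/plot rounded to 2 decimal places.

SE₁ = s₁/√n₁ = 11.8/√65 = 1.4636; SE₂ = 4.3/√104 = 0.4216.
Independent samples, unequal variances: SE_diff = √(SE₁² + SE₂²) = √(2.14212496 + 0.17774656) = 1.5231.
z* = 2.576, so margin of error = 2.576 × 1.5231 = 3.9235.
Difference in means = 36.7 − 56.4 = -19.7000.
-19.7000 ± 3.9235 → (-23.62, -15.78).

(-23.62, -15.78)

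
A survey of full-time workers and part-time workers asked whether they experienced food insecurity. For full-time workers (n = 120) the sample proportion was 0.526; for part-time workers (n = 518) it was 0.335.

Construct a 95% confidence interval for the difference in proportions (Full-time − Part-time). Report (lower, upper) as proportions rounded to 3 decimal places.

(0.093, 0.289)

SE₁ = √(p̂₁(1−p̂₁)/n₁) = √(0.5260·0.4740/120) = 0.04558; SE₂ = √(0.3350·0.6650/518) = 0.02074.
Independent samples: SE of the difference = √(SE₁² + SE₂²) = √(0.0020775364 + 0.0004301476) = 0.05008.
z* for 95% confidence is 1.960, so the margin of error is 1.960 × 0.05008 = 0.09816.
Point estimate p̂₁ − p̂₂ = 0.5260 − 0.3350 = 0.1910.
0.1910 ± 0.09816 → (0.093, 0.289).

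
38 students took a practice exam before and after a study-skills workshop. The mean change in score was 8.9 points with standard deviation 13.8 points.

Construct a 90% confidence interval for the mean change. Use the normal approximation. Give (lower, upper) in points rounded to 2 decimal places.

Paired design: SE = s_d/√n = 13.8/√38 = 2.2387.
z* = 1.645; margin of error = 1.645 × 2.2387 = 3.6827.
8.9 ± 3.6827 → (5.22, 12.58).

(5.22, 12.58)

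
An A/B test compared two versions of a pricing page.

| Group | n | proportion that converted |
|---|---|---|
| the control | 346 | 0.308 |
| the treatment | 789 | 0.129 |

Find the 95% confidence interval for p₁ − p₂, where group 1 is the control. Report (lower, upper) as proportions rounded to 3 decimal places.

(0.125, 0.233)

The two standard errors are √(0.3080×0.6920/346) = 0.02482 and √(0.1290×0.8710/789) = 0.01193.
Because the samples are independent, SE_diff = √(0.02482² + 0.01193²) = 0.02754.
Using z* = 1.960 for 95%, ME = 1.960 × 0.02754 = 0.05398.
p̂₁ − p̂₂ = 0.1790; interval 0.1790 ± 0.05398 gives (0.125, 0.233).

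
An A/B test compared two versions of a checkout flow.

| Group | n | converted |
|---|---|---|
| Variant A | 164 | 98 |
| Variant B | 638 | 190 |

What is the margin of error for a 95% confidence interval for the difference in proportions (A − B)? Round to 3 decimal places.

p̂₁ = 98/164 = 0.5976 and p̂₂ = 190/638 = 0.2978.
SE₁ = √(p̂₁(1−p̂₁)/n₁) = √(0.5976·0.4024/164) = 0.03829; SE₂ = √(0.2978·0.7022/638) = 0.01810.
Independent samples: SE of the difference = √(SE₁² + SE₂²) = √(0.0014661241 + 0.00032761) = 0.04235.
z* for 95% confidence is 1.960, so the margin of error is 1.960 × 0.04235 = 0.08301.

0.083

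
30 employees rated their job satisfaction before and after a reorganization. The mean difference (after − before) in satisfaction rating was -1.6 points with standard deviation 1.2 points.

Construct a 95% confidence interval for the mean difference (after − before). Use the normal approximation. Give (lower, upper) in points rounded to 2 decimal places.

This is a matched-pairs design, so SE = s_d/√n = 1.2/√30 = 0.2191.
Margin = 1.960 × 0.2191 = 0.4294; the interval is -1.6 ± 0.4294 = (-2.03, -1.17).

(-2.03, -1.17)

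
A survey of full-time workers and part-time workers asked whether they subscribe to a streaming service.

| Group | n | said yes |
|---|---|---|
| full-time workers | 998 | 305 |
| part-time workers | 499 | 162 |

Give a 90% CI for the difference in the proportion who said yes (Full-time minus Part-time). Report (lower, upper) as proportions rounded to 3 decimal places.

(-0.061, 0.023)

First, p̂₁ = 305/998 = 0.3056; p̂₂ = 162/499 = 0.3246.
The two standard errors are √(0.3056×0.6944/998) = 0.01458 and √(0.3246×0.6754/499) = 0.02096.
Because the samples are independent, SE_diff = √(0.01458² + 0.02096²) = 0.02553.
Using z* = 1.645 for 90%, ME = 1.645 × 0.02553 = 0.04200.
p̂₁ − p̂₂ = -0.0190; interval -0.0190 ± 0.04200 gives (-0.061, 0.023).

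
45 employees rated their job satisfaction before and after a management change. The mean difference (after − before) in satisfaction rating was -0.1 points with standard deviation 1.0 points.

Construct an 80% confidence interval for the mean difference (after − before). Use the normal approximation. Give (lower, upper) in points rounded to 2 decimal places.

This is a matched-pairs design, so SE = s_d/√n = 1.0/√45 = 0.1491.
Margin = 1.282 × 0.1491 = 0.1911; the interval is -0.1 ± 0.1911 = (-0.29, 0.09).

(-0.29, 0.09)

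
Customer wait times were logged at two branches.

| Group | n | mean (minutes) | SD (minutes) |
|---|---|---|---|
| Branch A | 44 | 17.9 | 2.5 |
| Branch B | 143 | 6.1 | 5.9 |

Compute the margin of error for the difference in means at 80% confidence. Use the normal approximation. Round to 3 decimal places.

0.796

Per-group SEs: s₁/√n₁ = 2.5/√44 = 0.3769, s₂/√n₂ = 5.9/√143 = 0.4934.
Unpooled SE of the difference: √(0.14205361 + 0.24344356) = 0.6209.
Margin of error = z* · SE = 1.282 × 0.6209 = 0.7960.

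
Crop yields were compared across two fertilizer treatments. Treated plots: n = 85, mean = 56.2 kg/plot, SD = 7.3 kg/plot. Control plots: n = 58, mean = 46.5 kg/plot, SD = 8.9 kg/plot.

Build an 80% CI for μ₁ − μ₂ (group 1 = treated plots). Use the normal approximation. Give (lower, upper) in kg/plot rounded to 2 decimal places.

Standard errors of each mean: 7.3/√85 = 0.7918 and 8.9/√58 = 1.1686.
SE(x̄₁ − x̄₂) = √(0.7918² + 1.1686²) = 1.4116 for independent samples with unequal variances.
With z* = 1.282, the margin is 1.282 × 1.4116 = 1.8097.
x̄₁ − x̄₂ = 56.2 − 46.5 = 9.7000; the interval is 9.7000 ± 1.8097 = (7.89, 11.51).

(7.89, 11.51)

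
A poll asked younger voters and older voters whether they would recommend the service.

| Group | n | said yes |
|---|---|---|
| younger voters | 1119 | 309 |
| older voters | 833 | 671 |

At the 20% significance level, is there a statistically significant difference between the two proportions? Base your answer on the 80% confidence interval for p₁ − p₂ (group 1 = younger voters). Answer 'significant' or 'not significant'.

significant

Sample proportions: 309/1119 = 0.2761, 671/833 = 0.8055.
Each SE is √(p̂(1−p̂)/n): √(0.2761·0.7239/1119) = 0.01336 and √(0.8055·0.1945/833) = 0.01371.
SE(p̂₁ − p̂₂) = √(SE₁² + SE₂²) = √(0.0001784896 + 0.0001879641) = 0.01914, since the two samples are independent.
At 80% confidence z* = 1.282; margin = 1.282 × 0.01914 = 0.02454.
The difference is 0.2761 − 0.8055 = -0.5294, so the interval is -0.5294 ± 0.02454 = (-0.55394, -0.50486).
The interval (-0.55394, -0.50486) does not contain 0, so the difference is significant.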